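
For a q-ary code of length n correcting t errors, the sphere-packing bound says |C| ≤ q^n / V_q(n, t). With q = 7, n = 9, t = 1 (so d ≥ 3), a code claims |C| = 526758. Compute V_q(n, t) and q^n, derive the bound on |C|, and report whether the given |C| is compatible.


V_q(n, t) = 55, q^n = 40353607, Hamming bound = 733701, |C| = 526758 ≤ bound (satisfied).

Step 1: Compute V_q(n, t) = Σ_{j=0}^1 C(n, j) (q−1)^j.
  j = 0: C(9,0)·(6)^0 = 1·1 = 1.
  j = 1: C(9,1)·(6)^1 = 9·6 = 54.
  V_q(n, t) = 1 + 54 = 55.
Step 2: q^n = 7^9 = 40353607.
Step 3: Hamming bound ⌊q^n / V_q(n,t)⌋ = ⌊40353607/55⌋ = 733701.
Step 4: Compare |C| = 526758 to 733701: satisfied.
The claimed |C| lies below the Hamming bound.


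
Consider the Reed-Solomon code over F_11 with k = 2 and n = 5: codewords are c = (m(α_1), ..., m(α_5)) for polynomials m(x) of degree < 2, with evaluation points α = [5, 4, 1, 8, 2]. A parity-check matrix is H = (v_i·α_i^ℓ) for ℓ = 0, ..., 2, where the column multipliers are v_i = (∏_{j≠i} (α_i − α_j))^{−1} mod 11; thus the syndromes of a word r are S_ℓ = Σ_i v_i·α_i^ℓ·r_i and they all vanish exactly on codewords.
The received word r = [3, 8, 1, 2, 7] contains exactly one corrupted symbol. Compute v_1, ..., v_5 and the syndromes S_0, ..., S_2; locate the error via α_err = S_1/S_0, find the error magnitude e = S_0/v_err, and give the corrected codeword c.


S = (4, 10, 3), error at position 4, error magnitude e = 3, c = [3, 8, 1, 10, 7].

Step 1: column multipliers v_i = (∏_{j≠i}(α_i − α_j))^{−1} mod 11.
  i = 1 (α = 5): (5−4)(5−1)(5−8)(5−2) = 1·4·(−3)·3 = −36 ≡ 8, so v_1 = 8^{−1} = 7 (mod 11).
  i = 2 (α = 4): (4−5)(4−1)(4−8)(4−2) = (−1)·3·(−4)·2 = 24 ≡ 2, so v_2 = 2^{−1} = 6 (mod 11).
  i = 3 (α = 1): (1−5)(1−4)(1−8)(1−2) = (−4)·(−3)·(−7)·(−1) = 84 ≡ 7, so v_3 = 7^{−1} = 8 (mod 11).
  i = 4 (α = 8): (8−5)(8−4)(8−1)(8−2) = 3·4·7·6 = 504 ≡ 9, so v_4 = 9^{−1} = 5 (mod 11).
  i = 5 (α = 2): (2−5)(2−4)(2−1)(2−8) = (−3)·(−2)·1·(−6) = −36 ≡ 8, so v_5 = 8^{−1} = 7 (mod 11).
  v = [7, 6, 8, 5, 7].
Step 2: syndromes of r = [3, 8, 1, 2, 7] (all sums mod 11).
  S_0 = Σ v_i r_i = 7·3 + 6·8 + 8·1 + 5·2 + 7·7 = 136 ≡ 4.
  S_1 = Σ v_i α_i r_i = 7·5·3 + 6·4·8 + 8·1·1 + 5·8·2 + 7·2·7 = 483 ≡ 10.
  α_i^2 mod 11 = [3, 5, 1, 9, 4].
  S_2 = Σ v_i α_i^2 r_i = 7·3·3 + 6·5·8 + 8·1·1 + 5·9·2 + 7·4·7 = 597 ≡ 3.
  S = (4, 10, 3) ≠ 0, so r is not a codeword (an error is present).
Step 3: locate the error. For a single error e at position i, S_ℓ = v_i·e·α_i^ℓ, so α_err = S_1/S_0.
  S_0^{−1} = 4^{−1} = 3 (mod 11), so α_err = 10·3 = 30 ≡ 8 = α_4. Error position i = 4.
  Consistency check: S_2/S_1 = 3·10 = 30 ≡ 8 = α_err ✓ (single-error assumption holds).
Step 4: error magnitude e = S_0/v_4 = S_0·∏_{j≠4}(α_4 − α_j) = 4·9 = 36 ≡ 3 (mod 11).
Step 5: correct position 4: c_4 = r_4 − e = 2 − 3 ≡ 10 (mod 11). Hence c = [3, 8, 1, 10, 7].
  Check: interpolating c through the α_i gives m(x) = 6 + 6·x (degree < 2) with m(α_i) = c_i for every i, so c is indeed a codeword.


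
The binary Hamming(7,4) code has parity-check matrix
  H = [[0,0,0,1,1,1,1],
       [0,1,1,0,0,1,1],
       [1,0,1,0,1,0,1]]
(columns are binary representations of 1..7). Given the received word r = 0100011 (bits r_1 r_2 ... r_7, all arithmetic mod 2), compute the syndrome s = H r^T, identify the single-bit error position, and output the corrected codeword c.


s = (0, 1, 1)^T, error position = 3, corrected codeword c = 0110011

Compute s = H r^T mod 2 one row at a time:
  s_1 = 0 + 0 + 1 + 1 = 2 ≡ 0 (mod 2).
  s_2 = 1 + 0 + 1 + 1 = 3 ≡ 1 (mod 2).
  s_3 = 0 + 0 + 0 + 1 = 1 ≡ 1 (mod 2).
s = (0, 1, 1)^T — this equals column 3 of H (binary 011), so error is at position 3.
Correct: flip bit 3 of r = 0100011 to get c = 0110011.


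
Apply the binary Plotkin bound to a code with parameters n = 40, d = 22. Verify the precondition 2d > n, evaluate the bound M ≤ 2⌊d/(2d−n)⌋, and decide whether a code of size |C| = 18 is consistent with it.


Plotkin bound M ≤ 10; given |C| = 18 > bound (violated).

Check applicability: 2d = 44, n = 40.
2d − n = 4 > 0, so Plotkin applies.
Compute d/(2d−n) = 22/4 ≈ 5.5000.
⌊d/(2d−n)⌋ = 5.
Plotkin bound: M ≤ 2·5 = 10.
Given |C| = 18, check: VIOLATED.
This |C| is above the Plotkin bound, so no binary code with n = 40, d = 22 and 18 codewords exists.


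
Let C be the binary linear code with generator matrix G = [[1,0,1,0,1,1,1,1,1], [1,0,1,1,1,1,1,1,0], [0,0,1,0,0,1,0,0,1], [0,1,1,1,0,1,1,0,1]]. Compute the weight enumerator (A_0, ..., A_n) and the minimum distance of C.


Weight distribution: A_0 = 1, A_2 = 1, A_3 = 4, A_4 = 2, A_5 = 2, A_6 = 3, A_7 = 2, A_8 = 1. Minimum distance d = 2.

Enumerate all 2^4 = 16 messages m ∈ F_2^4.
For each, compute codeword c = mG in F_2^9, then tally its weight.
  m = 0000 → c = 000000000, weight = 0.
  m = 1000 → c = 101011111, weight = 7.
  m = 0100 → c = 101111110, weight = 7.
  m = 1100 → c = 000100001, weight = 2.
  m = 0010 → c = 001001001, weight = 3.
  m = 1010 → c = 100010110, weight = 4.
  m = 0110 → c = 100110111, weight = 6.
  m = 1110 → c = 001101000, weight = 3.
  m = 0001 → c = 011101101, weight = 6.
  m = 1001 → c = 110110010, weight = 5.
  m = 0101 → c = 110010011, weight = 5.
  m = 1101 → c = 011001100, weight = 4.
  m = 0011 → c = 010100100, weight = 3.
  m = 1011 → c = 111111011, weight = 8.
  m = 0111 → c = 111011010, weight = 6.
  m = 1111 → c = 010000101, weight = 3.
Tally weights:
  weight 0: 1 codewords.
  weight 2: 1 codewords.
  weight 3: 4 codewords.
  weight 4: 2 codewords.
  weight 5: 2 codewords.
  weight 6: 3 codewords.
  weight 7: 2 codewords.
  weight 8: 1 codewords.
Minimum distance d = smallest w > 0 with A_w > 0 = 2.
Sanity: Σ A_w = 16 = 2^4 = 16 ✓.


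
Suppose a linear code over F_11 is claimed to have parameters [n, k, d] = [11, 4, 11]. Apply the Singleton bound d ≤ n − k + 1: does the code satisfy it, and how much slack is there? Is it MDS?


Singleton RHS = n − k + 1 = 8, slack = -3, bound violated (no such code; not MDS).

Singleton bound: d ≤ n − k + 1.
Here n = 11, k = 4, so n − k + 1 = 8.
Given d = 11, check d ≤ 8: NO.
Slack = (n − k + 1) − d = -3.
The slack is negative: d = 11 exceeds n − k + 1 = 8 by 3, so the Singleton bound is violated and no linear [11, 4, 11]_11 code can exist. In particular it is not MDS (MDS requires d = n − k + 1 exactly).
Description: the claimed parameters are [11, 4, 11]_11; such a code would be impossible (violates the Singleton bound).


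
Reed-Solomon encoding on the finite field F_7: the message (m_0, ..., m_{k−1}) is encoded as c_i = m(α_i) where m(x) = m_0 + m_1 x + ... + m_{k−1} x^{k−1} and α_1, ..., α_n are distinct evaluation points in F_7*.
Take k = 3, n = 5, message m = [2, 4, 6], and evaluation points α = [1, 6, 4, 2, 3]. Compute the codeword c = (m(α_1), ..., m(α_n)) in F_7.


c = [5, 4, 2, 6, 5]

Message polynomial: m(x) = 2 + 4·x + 6·x^2 (mod 7).
For each evaluation point α_i, compute m(α_i) mod 7:
  α_1 = 1: Horner steps 6 → 3 → 5, so m(1) = 5.
  α_2 = 6: Horner steps 6 → 5 → 4, so m(6) = 4.
  α_3 = 4: Horner steps 6 → 0 → 2, so m(4) = 2.
  α_4 = 2: Horner steps 6 → 2 → 6, so m(2) = 6.
  α_5 = 3: Horner steps 6 → 1 → 5, so m(3) = 5.
Codeword c = [5, 4, 2, 6, 5] ∈ F_7^5.


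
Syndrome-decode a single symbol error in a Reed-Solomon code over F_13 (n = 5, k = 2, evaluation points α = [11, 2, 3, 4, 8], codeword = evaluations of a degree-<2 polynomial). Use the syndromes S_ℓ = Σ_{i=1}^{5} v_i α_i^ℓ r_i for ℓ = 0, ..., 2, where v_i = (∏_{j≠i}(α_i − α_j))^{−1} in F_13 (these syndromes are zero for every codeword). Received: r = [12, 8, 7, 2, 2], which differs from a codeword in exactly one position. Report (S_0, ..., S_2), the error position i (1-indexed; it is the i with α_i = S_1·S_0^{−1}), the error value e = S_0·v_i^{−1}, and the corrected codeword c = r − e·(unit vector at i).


S = (12, 9, 10), error at position 4, error magnitude e = 9, c = [12, 8, 7, 6, 2].

Step 1: column multipliers v_i = (∏_{j≠i}(α_i − α_j))^{−1} mod 13.
  i = 1 (α = 11): (11−2)(11−3)(11−4)(11−8) = 9·8·7·3 = 1512 ≡ 4, so v_1 = 4^{−1} = 10 (mod 13).
  i = 2 (α = 2): (2−11)(2−3)(2−4)(2−8) = (−9)·(−1)·(−2)·(−6) = 108 ≡ 4, so v_2 = 4^{−1} = 10 (mod 13).
  i = 3 (α = 3): (3−11)(3−2)(3−4)(3−8) = (−8)·1·(−1)·(−5) = −40 ≡ 12, so v_3 = 12^{−1} = 12 (mod 13).
  i = 4 (α = 4): (4−11)(4−2)(4−3)(4−8) = (−7)·2·1·(−4) = 56 ≡ 4, so v_4 = 4^{−1} = 10 (mod 13).
  i = 5 (α = 8): (8−11)(8−2)(8−3)(8−4) = (−3)·6·5·4 = −360 ≡ 4, so v_5 = 4^{−1} = 10 (mod 13).
  v = [10, 10, 12, 10, 10].
Step 2: syndromes of r = [12, 8, 7, 2, 2] (all sums mod 13).
  S_0 = Σ v_i r_i = 10·12 + 10·8 + 12·7 + 10·2 + 10·2 = 324 ≡ 12.
  S_1 = Σ v_i α_i r_i = 10·11·12 + 10·2·8 + 12·3·7 + 10·4·2 + 10·8·2 = 1972 ≡ 9.
  α_i^2 mod 13 = [4, 4, 9, 3, 12].
  S_2 = Σ v_i α_i^2 r_i = 10·4·12 + 10·4·8 + 12·9·7 + 10·3·2 + 10·12·2 = 1856 ≡ 10.
  S = (12, 9, 10) ≠ 0, so r is not a codeword (an error is present).
Step 3: locate the error. For a single error e at position i, S_ℓ = v_i·e·α_i^ℓ, so α_err = S_1/S_0.
  S_0^{−1} = 12^{−1} = 12 (mod 13), so α_err = 9·12 = 108 ≡ 4 = α_4. Error position i = 4.
  Consistency check: S_2/S_1 = 10·3 = 30 ≡ 4 = α_err ✓ (single-error assumption holds).
Step 4: error magnitude e = S_0/v_4 = S_0·∏_{j≠4}(α_4 − α_j) = 12·4 = 48 ≡ 9 (mod 13).
Step 5: correct position 4: c_4 = r_4 − e = 2 − 9 ≡ 6 (mod 13). Hence c = [12, 8, 7, 6, 2].
  Check: interpolating c through the α_i gives m(x) = 10 + 12·x (degree < 2) with m(α_i) = c_i for every i, so c is indeed a codeword.


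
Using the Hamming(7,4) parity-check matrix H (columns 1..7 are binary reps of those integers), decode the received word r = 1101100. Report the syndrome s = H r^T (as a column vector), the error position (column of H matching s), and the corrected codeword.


s = (0, 1, 0)^T, error position = 2, corrected codeword c = 1001100

Compute s = H r^T mod 2 one row at a time:
  s_1 = 1 + 1 + 0 + 0 = 2 ≡ 0 (mod 2).
  s_2 = 1 + 0 + 0 + 0 = 1 ≡ 1 (mod 2).
  s_3 = 1 + 0 + 1 + 0 = 2 ≡ 0 (mod 2).
s = (0, 1, 0)^T — this equals column 2 of H (binary 010), so error is at position 2.
Correct: flip bit 2 of r = 1101100 to get c = 1001100.


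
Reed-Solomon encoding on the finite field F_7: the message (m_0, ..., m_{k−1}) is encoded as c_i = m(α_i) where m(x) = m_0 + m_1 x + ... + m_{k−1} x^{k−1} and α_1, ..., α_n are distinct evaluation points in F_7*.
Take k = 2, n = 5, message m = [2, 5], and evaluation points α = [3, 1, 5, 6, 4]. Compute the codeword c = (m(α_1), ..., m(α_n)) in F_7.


c = [3, 0, 6, 4, 1]

Message polynomial: m(x) = 2 + 5·x (mod 7).
For each evaluation point α_i, compute m(α_i) mod 7:
  α_1 = 3: Horner steps 5 → 3, so m(3) = 3.
  α_2 = 1: Horner steps 5 → 0, so m(1) = 0.
  α_3 = 5: Horner steps 5 → 6, so m(5) = 6.
  α_4 = 6: Horner steps 5 → 4, so m(6) = 4.
  α_5 = 4: Horner steps 5 → 1, so m(4) = 1.
Codeword c = [3, 0, 6, 4, 1] ∈ F_7^5.


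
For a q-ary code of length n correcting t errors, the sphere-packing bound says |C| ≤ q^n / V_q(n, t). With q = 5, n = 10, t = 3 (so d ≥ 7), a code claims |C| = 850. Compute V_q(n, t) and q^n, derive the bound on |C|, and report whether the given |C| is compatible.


V_q(n, t) = 8441, q^n = 9765625, Hamming bound = 1156, |C| = 850 ≤ bound (satisfied).

Step 1: Compute V_q(n, t) = Σ_{j=0}^3 C(n, j) (q−1)^j.
  j = 0: C(10,0)·(4)^0 = 1·1 = 1.
  j = 1: C(10,1)·(4)^1 = 10·4 = 40.
  j = 2: C(10,2)·(4)^2 = 45·16 = 720.
  j = 3: C(10,3)·(4)^3 = 120·64 = 7680.
  V_q(n, t) = 1 + 40 + 720 + 7680 = 8441.
Step 2: q^n = 5^10 = 9765625.
Step 3: Hamming bound ⌊q^n / V_q(n,t)⌋ = ⌊9765625/8441⌋ = 1156.
Step 4: Compare |C| = 850 to 1156: satisfied.
The claimed |C| lies below the Hamming bound.


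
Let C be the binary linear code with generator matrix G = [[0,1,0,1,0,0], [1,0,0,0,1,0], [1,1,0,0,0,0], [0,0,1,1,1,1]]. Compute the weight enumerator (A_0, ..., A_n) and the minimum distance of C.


Weight distribution: A_0 = 1, A_2 = 7, A_4 = 7, A_6 = 1. Minimum distance d = 2.

Enumerate all 2^4 = 16 messages m ∈ F_2^4.
For each, compute codeword c = mG in F_2^6, then tally its weight.
  m = 0000 → c = 000000, weight = 0.
  m = 1000 → c = 010100, weight = 2.
  m = 0100 → c = 100010, weight = 2.
  m = 1100 → c = 110110, weight = 4.
  m = 0010 → c = 110000, weight = 2.
  m = 1010 → c = 100100, weight = 2.
  m = 0110 → c = 010010, weight = 2.
  m = 1110 → c = 000110, weight = 2.
  m = 0001 → c = 001111, weight = 4.
  m = 1001 → c = 011011, weight = 4.
  m = 0101 → c = 101101, weight = 4.
  m = 1101 → c = 111001, weight = 4.
  m = 0011 → c = 111111, weight = 6.
  m = 1011 → c = 101011, weight = 4.
  m = 0111 → c = 011101, weight = 4.
  m = 1111 → c = 001001, weight = 2.
Tally weights:
  weight 0: 1 codewords.
  weight 2: 7 codewords.
  weight 4: 7 codewords.
  weight 6: 1 codewords.
Minimum distance d = smallest w > 0 with A_w > 0 = 2.
Sanity: Σ A_w = 16 = 2^4 = 16 ✓.


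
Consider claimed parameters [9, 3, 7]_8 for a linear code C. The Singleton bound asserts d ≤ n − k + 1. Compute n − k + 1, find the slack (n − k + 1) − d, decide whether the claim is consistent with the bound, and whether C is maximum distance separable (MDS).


Singleton RHS = n − k + 1 = 7, slack = 0, bound satisfied, MDS.

Singleton bound: d ≤ n − k + 1.
Here n = 9, k = 3, so n − k + 1 = 7.
Given d = 7, check d ≤ 7: YES.
Slack = (n − k + 1) − d = 0.
The code is MDS (slack = 0).
Description: the claimed parameters are [9, 3, 7]_8; such a code would be MDS (meets Singleton bound).


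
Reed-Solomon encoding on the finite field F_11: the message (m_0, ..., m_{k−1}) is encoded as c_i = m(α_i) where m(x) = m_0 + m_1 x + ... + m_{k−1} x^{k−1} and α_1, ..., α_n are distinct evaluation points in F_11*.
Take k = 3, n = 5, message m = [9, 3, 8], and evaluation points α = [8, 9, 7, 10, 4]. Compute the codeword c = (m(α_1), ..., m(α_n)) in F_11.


c = [6, 2, 4, 3, 6]

Message polynomial: m(x) = 9 + 3·x + 8·x^2 (mod 11).
For each evaluation point α_i, compute m(α_i) mod 11:
  α_1 = 8: Horner steps 8 → 1 → 6, so m(8) = 6.
  α_2 = 9: Horner steps 8 → 9 → 2, so m(9) = 2.
  α_3 = 7: Horner steps 8 → 4 → 4, so m(7) = 4.
  α_4 = 10: Horner steps 8 → 6 → 3, so m(10) = 3.
  α_5 = 4: Horner steps 8 → 2 → 6, so m(4) = 6.
Codeword c = [6, 2, 4, 3, 6] ∈ F_11^5.


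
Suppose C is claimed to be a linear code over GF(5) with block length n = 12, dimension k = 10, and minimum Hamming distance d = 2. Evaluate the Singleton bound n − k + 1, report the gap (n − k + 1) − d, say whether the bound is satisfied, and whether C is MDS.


Singleton RHS = n − k + 1 = 3, slack = 1, bound satisfied, not MDS.

Singleton bound: d ≤ n − k + 1.
Here n = 12, k = 10, so n − k + 1 = 3.
Given d = 2, check d ≤ 3: YES.
Slack = (n − k + 1) − d = 1.
The code is NOT MDS (slack = 1 > 0).
Description: the claimed parameters are [12, 10, 2]_5; such a code would be non-MDS.


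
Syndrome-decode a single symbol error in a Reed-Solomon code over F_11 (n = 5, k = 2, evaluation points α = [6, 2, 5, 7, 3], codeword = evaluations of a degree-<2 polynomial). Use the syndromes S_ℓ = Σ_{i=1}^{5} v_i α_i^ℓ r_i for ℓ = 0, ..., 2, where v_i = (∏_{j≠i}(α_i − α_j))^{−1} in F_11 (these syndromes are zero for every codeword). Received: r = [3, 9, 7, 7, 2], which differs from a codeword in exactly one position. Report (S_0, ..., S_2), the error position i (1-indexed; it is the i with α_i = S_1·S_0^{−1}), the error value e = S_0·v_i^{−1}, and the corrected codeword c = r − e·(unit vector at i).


S = (8, 7, 2), error at position 3, error magnitude e = 8, c = [3, 9, 10, 7, 2].

Step 1: column multipliers v_i = (∏_{j≠i}(α_i − α_j))^{−1} mod 11.
  i = 1 (α = 6): (6−2)(6−5)(6−7)(6−3) = 4·1·(−1)·3 = −12 ≡ 10, so v_1 = 10^{−1} = 10 (mod 11).
  i = 2 (α = 2): (2−6)(2−5)(2−7)(2−3) = (−4)·(−3)·(−5)·(−1) = 60 ≡ 5, so v_2 = 5^{−1} = 9 (mod 11).
  i = 3 (α = 5): (5−6)(5−2)(5−7)(5−3) = (−1)·3·(−2)·2 = 12 ≡ 1, so v_3 = 1^{−1} = 1 (mod 11).
  i = 4 (α = 7): (7−6)(7−2)(7−5)(7−3) = 1·5·2·4 = 40 ≡ 7, so v_4 = 7^{−1} = 8 (mod 11).
  i = 5 (α = 3): (3−6)(3−2)(3−5)(3−7) = (−3)·1·(−2)·(−4) = −24 ≡ 9, so v_5 = 9^{−1} = 5 (mod 11).
  v = [10, 9, 1, 8, 5].
Step 2: syndromes of r = [3, 9, 7, 7, 2] (all sums mod 11).
  S_0 = Σ v_i r_i = 10·3 + 9·9 + 1·7 + 8·7 + 5·2 = 184 ≡ 8.
  S_1 = Σ v_i α_i r_i = 10·6·3 + 9·2·9 + 1·5·7 + 8·7·7 + 5·3·2 = 799 ≡ 7.
  α_i^2 mod 11 = [3, 4, 3, 5, 9].
  S_2 = Σ v_i α_i^2 r_i = 10·3·3 + 9·4·9 + 1·3·7 + 8·5·7 + 5·9·2 = 805 ≡ 2.
  S = (8, 7, 2) ≠ 0, so r is not a codeword (an error is present).
Step 3: locate the error. For a single error e at position i, S_ℓ = v_i·e·α_i^ℓ, so α_err = S_1/S_0.
  S_0^{−1} = 8^{−1} = 7 (mod 11), so α_err = 7·7 = 49 ≡ 5 = α_3. Error position i = 3.
  Consistency check: S_2/S_1 = 2·8 = 16 ≡ 5 = α_err ✓ (single-error assumption holds).
Step 4: error magnitude e = S_0/v_3 = S_0·∏_{j≠3}(α_3 − α_j) = 8·1 = 8 ≡ 8 (mod 11).
Step 5: correct position 3: c_3 = r_3 − e = 7 − 8 ≡ 10 (mod 11). Hence c = [3, 9, 10, 7, 2].
  Check: interpolating c through the α_i gives m(x) = 1 + 4·x (degree < 2) with m(α_i) = c_i for every i, so c is indeed a codeword.


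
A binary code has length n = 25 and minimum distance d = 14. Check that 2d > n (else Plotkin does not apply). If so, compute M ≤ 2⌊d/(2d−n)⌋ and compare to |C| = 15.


Plotkin bound M ≤ 8; given |C| = 15 > bound (violated).

Check applicability: 2d = 28, n = 25.
2d − n = 3 > 0, so Plotkin applies.
Compute d/(2d−n) = 14/3 ≈ 4.6667.
⌊d/(2d−n)⌋ = 4.
Plotkin bound: M ≤ 2·4 = 8.
Given |C| = 15, check: VIOLATED.
This |C| is above the Plotkin bound, so no binary code with n = 25, d = 14 and 15 codewords exists.


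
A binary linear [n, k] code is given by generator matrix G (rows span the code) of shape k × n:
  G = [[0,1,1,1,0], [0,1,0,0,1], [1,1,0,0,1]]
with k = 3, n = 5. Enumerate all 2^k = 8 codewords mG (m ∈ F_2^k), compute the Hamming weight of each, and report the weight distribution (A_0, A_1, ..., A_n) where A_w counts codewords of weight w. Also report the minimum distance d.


Weight distribution: A_0 = 1, A_1 = 1, A_2 = 1, A_3 = 3, A_4 = 2. Minimum distance d = 1.

Enumerate all 2^3 = 8 messages m ∈ F_2^3.
For each, compute codeword c = mG in F_2^5, then tally its weight.
  m = 000 → c = 00000, weight = 0.
  m = 100 → c = 01110, weight = 3.
  m = 010 → c = 01001, weight = 2.
  m = 110 → c = 00111, weight = 3.
  m = 001 → c = 11001, weight = 3.
  m = 101 → c = 10111, weight = 4.
  m = 011 → c = 10000, weight = 1.
  m = 111 → c = 11110, weight = 4.
Tally weights:
  weight 0: 1 codewords.
  weight 1: 1 codewords.
  weight 2: 1 codewords.
  weight 3: 3 codewords.
  weight 4: 2 codewords.
Minimum distance d = smallest w > 0 with A_w > 0 = 1.
Sanity: Σ A_w = 8 = 2^3 = 8 ✓.


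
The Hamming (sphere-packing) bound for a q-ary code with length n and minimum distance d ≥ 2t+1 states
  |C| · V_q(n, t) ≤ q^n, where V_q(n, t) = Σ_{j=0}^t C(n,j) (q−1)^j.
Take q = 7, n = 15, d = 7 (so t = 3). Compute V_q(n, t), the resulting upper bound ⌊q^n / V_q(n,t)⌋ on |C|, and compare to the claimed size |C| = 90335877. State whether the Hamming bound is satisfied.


V_q(n, t) = 102151, q^n = 4747561509943, Hamming bound = 46475918, |C| = 90335877 > bound (violated).

Step 1: Compute V_q(n, t) = Σ_{j=0}^3 C(n, j) (q−1)^j.
  j = 0: C(15,0)·(6)^0 = 1·1 = 1.
  j = 1: C(15,1)·(6)^1 = 15·6 = 90.
  j = 2: C(15,2)·(6)^2 = 105·36 = 3780.
  j = 3: C(15,3)·(6)^3 = 455·216 = 98280.
  V_q(n, t) = 1 + 90 + 3780 + 98280 = 102151.
Step 2: q^n = 7^15 = 4747561509943.
Step 3: Hamming bound ⌊q^n / V_q(n,t)⌋ = ⌊4747561509943/102151⌋ = 46475918.
Step 4: Compare |C| = 90335877 to 46475918: violated.
The claimed |C| lies above the Hamming bound, so no 7-ary code of length 15 with d ≥ 7 can have 90335877 codewords.


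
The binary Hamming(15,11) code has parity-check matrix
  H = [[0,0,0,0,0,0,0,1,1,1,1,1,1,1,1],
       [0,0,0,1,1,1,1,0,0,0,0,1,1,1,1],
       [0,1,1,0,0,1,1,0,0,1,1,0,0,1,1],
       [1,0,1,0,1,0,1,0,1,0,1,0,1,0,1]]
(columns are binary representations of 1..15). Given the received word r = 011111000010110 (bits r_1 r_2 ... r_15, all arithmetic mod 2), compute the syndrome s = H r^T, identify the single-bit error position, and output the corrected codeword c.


s = (1, 1, 1, 0)^T, error position = 14, corrected codeword c = 011111000010100

Compute s = H r^T mod 2 one row at a time:
  s_1 = 0 + 0 + 0 + 1 + 0 + 1 + 1 + 0 = 3 ≡ 1 (mod 2).
  s_2 = 1 + 1 + 1 + 0 + 0 + 1 + 1 + 0 = 5 ≡ 1 (mod 2).
  s_3 = 1 + 1 + 1 + 0 + 0 + 1 + 1 + 0 = 5 ≡ 1 (mod 2).
  s_4 = 0 + 1 + 1 + 0 + 0 + 1 + 1 + 0 = 4 ≡ 0 (mod 2).
s = (1, 1, 1, 0)^T — this equals column 14 of H (binary 1110), so error is at position 14.
Correct: flip bit 14 of r = 011111000010110 to get c = 011111000010100.


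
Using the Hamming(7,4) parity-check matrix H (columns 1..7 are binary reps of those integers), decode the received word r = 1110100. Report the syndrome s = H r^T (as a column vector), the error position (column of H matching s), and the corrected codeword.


s = (1, 0, 1)^T, error position = 5, corrected codeword c = 1110000

Compute s = H r^T mod 2 one row at a time:
  s_1 = 0 + 1 + 0 + 0 = 1 ≡ 1 (mod 2).
  s_2 = 1 + 1 + 0 + 0 = 2 ≡ 0 (mod 2).
  s_3 = 1 + 1 + 1 + 0 = 3 ≡ 1 (mod 2).
s = (1, 0, 1)^T — this equals column 5 of H (binary 101), so error is at position 5.
Correct: flip bit 5 of r = 1110100 to get c = 1110000.


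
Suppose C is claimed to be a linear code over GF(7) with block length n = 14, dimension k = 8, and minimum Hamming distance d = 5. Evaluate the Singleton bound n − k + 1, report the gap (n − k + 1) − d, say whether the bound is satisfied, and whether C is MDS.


Singleton RHS = n − k + 1 = 7, slack = 2, bound satisfied, not MDS.

Singleton bound: d ≤ n − k + 1.
Here n = 14, k = 8, so n − k + 1 = 7.
Given d = 5, check d ≤ 7: YES.
Slack = (n − k + 1) − d = 2.
The code is NOT MDS (slack = 2 > 0).
Description: the claimed parameters are [14, 8, 5]_7; such a code would be non-MDS.


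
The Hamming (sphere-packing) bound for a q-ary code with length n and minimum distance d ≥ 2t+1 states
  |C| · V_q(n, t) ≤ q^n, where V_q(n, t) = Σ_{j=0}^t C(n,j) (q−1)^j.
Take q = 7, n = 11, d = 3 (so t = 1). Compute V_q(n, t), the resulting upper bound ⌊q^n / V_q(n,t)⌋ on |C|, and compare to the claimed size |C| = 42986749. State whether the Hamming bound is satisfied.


V_q(n, t) = 67, q^n = 1977326743, Hamming bound = 29512339, |C| = 42986749 > bound (violated).

Step 1: Compute V_q(n, t) = Σ_{j=0}^1 C(n, j) (q−1)^j.
  j = 0: C(11,0)·(6)^0 = 1·1 = 1.
  j = 1: C(11,1)·(6)^1 = 11·6 = 66.
  V_q(n, t) = 1 + 66 = 67.
Step 2: q^n = 7^11 = 1977326743.
Step 3: Hamming bound ⌊q^n / V_q(n,t)⌋ = ⌊1977326743/67⌋ = 29512339.
Step 4: Compare |C| = 42986749 to 29512339: violated.
The claimed |C| lies above the Hamming bound, so no 7-ary code of length 11 with d ≥ 3 can have 42986749 codewords.


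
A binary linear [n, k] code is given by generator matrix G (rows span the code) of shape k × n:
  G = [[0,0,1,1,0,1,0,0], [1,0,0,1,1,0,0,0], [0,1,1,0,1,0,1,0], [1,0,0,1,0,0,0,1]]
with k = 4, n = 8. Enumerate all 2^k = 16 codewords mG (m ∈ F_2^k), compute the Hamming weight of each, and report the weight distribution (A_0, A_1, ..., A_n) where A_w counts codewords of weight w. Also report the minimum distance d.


Weight distribution: A_0 = 1, A_2 = 1, A_3 = 3, A_4 = 5, A_5 = 4, A_6 = 1, A_7 = 1. Minimum distance d = 2.

Enumerate all 2^4 = 16 messages m ∈ F_2^4.
For each, compute codeword c = mG in F_2^8, then tally its weight.
  m = 0000 → c = 00000000, weight = 0.
  m = 1000 → c = 00110100, weight = 3.
  m = 0100 → c = 10011000, weight = 3.
  m = 1100 → c = 10101100, weight = 4.
  m = 0010 → c = 01101010, weight = 4.
  m = 1010 → c = 01011110, weight = 5.
  m = 0110 → c = 11110010, weight = 5.
  m = 1110 → c = 11000110, weight = 4.
  m = 0001 → c = 10010001, weight = 3.
  m = 1001 → c = 10100101, weight = 4.
  m = 0101 → c = 00001001, weight = 2.
  m = 1101 → c = 00111101, weight = 5.
  m = 0011 → c = 11111011, weight = 7.
  m = 1011 → c = 11001111, weight = 6.
  m = 0111 → c = 01100011, weight = 4.
  m = 1111 → c = 01010111, weight = 5.
Tally weights:
  weight 0: 1 codewords.
  weight 2: 1 codewords.
  weight 3: 3 codewords.
  weight 4: 5 codewords.
  weight 5: 4 codewords.
  weight 6: 1 codewords.
  weight 7: 1 codewords.
Minimum distance d = smallest w > 0 with A_w > 0 = 2.
Sanity: Σ A_w = 16 = 2^4 = 16 ✓.


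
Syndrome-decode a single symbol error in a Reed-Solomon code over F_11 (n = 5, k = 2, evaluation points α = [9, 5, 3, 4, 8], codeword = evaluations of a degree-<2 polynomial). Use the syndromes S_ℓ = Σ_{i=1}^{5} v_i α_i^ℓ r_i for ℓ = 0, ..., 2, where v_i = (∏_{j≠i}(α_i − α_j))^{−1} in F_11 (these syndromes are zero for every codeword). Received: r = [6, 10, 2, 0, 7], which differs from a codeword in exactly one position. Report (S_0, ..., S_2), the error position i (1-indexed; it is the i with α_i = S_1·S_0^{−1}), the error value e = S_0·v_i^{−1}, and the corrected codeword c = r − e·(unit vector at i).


S = (9, 5, 4), error at position 3, error magnitude e = 1, c = [6, 10, 1, 0, 7].

Step 1: column multipliers v_i = (∏_{j≠i}(α_i − α_j))^{−1} mod 11.
  i = 1 (α = 9): (9−5)(9−3)(9−4)(9−8) = 4·6·5·1 = 120 ≡ 10, so v_1 = 10^{−1} = 10 (mod 11).
  i = 2 (α = 5): (5−9)(5−3)(5−4)(5−8) = (−4)·2·1·(−3) = 24 ≡ 2, so v_2 = 2^{−1} = 6 (mod 11).
  i = 3 (α = 3): (3−9)(3−5)(3−4)(3−8) = (−6)·(−2)·(−1)·(−5) = 60 ≡ 5, so v_3 = 5^{−1} = 9 (mod 11).
  i = 4 (α = 4): (4−9)(4−5)(4−3)(4−8) = (−5)·(−1)·1·(−4) = −20 ≡ 2, so v_4 = 2^{−1} = 6 (mod 11).
  i = 5 (α = 8): (8−9)(8−5)(8−3)(8−4) = (−1)·3·5·4 = −60 ≡ 6, so v_5 = 6^{−1} = 2 (mod 11).
  v = [10, 6, 9, 6, 2].
Step 2: syndromes of r = [6, 10, 2, 0, 7] (all sums mod 11).
  S_0 = Σ v_i r_i = 10·6 + 6·10 + 9·2 + 6·0 + 2·7 = 152 ≡ 9.
  S_1 = Σ v_i α_i r_i = 10·9·6 + 6·5·10 + 9·3·2 + 6·4·0 + 2·8·7 = 1006 ≡ 5.
  α_i^2 mod 11 = [4, 3, 9, 5, 9].
  S_2 = Σ v_i α_i^2 r_i = 10·4·6 + 6·3·10 + 9·9·2 + 6·5·0 + 2·9·7 = 708 ≡ 4.
  S = (9, 5, 4) ≠ 0, so r is not a codeword (an error is present).
Step 3: locate the error. For a single error e at position i, S_ℓ = v_i·e·α_i^ℓ, so α_err = S_1/S_0.
  S_0^{−1} = 9^{−1} = 5 (mod 11), so α_err = 5·5 = 25 ≡ 3 = α_3. Error position i = 3.
  Consistency check: S_2/S_1 = 4·9 = 36 ≡ 3 = α_err ✓ (single-error assumption holds).
Step 4: error magnitude e = S_0/v_3 = S_0·∏_{j≠3}(α_3 − α_j) = 9·5 = 45 ≡ 1 (mod 11).
Step 5: correct position 3: c_3 = r_3 − e = 2 − 1 ≡ 1 (mod 11). Hence c = [6, 10, 1, 0, 7].
  Check: interpolating c through the α_i gives m(x) = 4 + 10·x (degree < 2) with m(α_i) = c_i for every i, so c is indeed a codeword.


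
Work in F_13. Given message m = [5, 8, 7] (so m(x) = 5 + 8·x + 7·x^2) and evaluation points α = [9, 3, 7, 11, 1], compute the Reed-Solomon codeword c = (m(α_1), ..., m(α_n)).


c = [7, 1, 1, 4, 7]

Message polynomial: m(x) = 5 + 8·x + 7·x^2 (mod 13).
For each evaluation point α_i, compute m(α_i) mod 13:
  α_1 = 9: Horner steps 7 → 6 → 7, so m(9) = 7.
  α_2 = 3: Horner steps 7 → 3 → 1, so m(3) = 1.
  α_3 = 7: Horner steps 7 → 5 → 1, so m(7) = 1.
  α_4 = 11: Horner steps 7 → 7 → 4, so m(11) = 4.
  α_5 = 1: Horner steps 7 → 2 → 7, so m(1) = 7.
Codeword c = [7, 1, 1, 4, 7] ∈ F_13^5.


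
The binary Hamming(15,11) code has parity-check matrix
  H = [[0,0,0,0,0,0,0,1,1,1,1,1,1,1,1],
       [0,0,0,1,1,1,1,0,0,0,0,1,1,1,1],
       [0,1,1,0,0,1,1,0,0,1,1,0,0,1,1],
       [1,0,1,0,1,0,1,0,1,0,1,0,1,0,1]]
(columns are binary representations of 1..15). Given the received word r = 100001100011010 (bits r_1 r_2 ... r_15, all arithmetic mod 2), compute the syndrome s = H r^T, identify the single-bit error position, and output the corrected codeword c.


s = (1, 0, 0, 1)^T, error position = 9, corrected codeword c = 100001101011010

Compute s = H r^T mod 2 one row at a time:
  s_1 = 0 + 0 + 0 + 1 + 1 + 0 + 1 + 0 = 3 ≡ 1 (mod 2).
  s_2 = 0 + 0 + 1 + 1 + 1 + 0 + 1 + 0 = 4 ≡ 0 (mod 2).
  s_3 = 0 + 0 + 1 + 1 + 0 + 1 + 1 + 0 = 4 ≡ 0 (mod 2).
  s_4 = 1 + 0 + 0 + 1 + 0 + 1 + 0 + 0 = 3 ≡ 1 (mod 2).
s = (1, 0, 0, 1)^T — this equals column 9 of H (binary 1001), so error is at position 9.
Correct: flip bit 9 of r = 100001100011010 to get c = 100001101011010.


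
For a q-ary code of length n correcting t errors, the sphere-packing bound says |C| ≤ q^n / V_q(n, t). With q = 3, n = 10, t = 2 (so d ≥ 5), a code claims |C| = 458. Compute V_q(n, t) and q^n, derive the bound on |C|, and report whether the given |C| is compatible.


V_q(n, t) = 201, q^n = 59049, Hamming bound = 293, |C| = 458 > bound (violated).

Step 1: Compute V_q(n, t) = Σ_{j=0}^2 C(n, j) (q−1)^j.
  j = 0: C(10,0)·(2)^0 = 1·1 = 1.
  j = 1: C(10,1)·(2)^1 = 10·2 = 20.
  j = 2: C(10,2)·(2)^2 = 45·4 = 180.
  V_q(n, t) = 1 + 20 + 180 = 201.
Step 2: q^n = 3^10 = 59049.
Step 3: Hamming bound ⌊q^n / V_q(n,t)⌋ = ⌊59049/201⌋ = 293.
Step 4: Compare |C| = 458 to 293: violated.
The claimed |C| lies above the Hamming bound, so no 3-ary code of length 10 with d ≥ 5 can have 458 codewords.


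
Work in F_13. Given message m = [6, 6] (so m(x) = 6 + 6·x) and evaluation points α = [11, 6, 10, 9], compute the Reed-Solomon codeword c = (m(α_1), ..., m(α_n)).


c = [7, 3, 1, 8]

Message polynomial: m(x) = 6 + 6·x (mod 13).
For each evaluation point α_i, compute m(α_i) mod 13:
  α_1 = 11: Horner steps 6 → 7, so m(11) = 7.
  α_2 = 6: Horner steps 6 → 3, so m(6) = 3.
  α_3 = 10: Horner steps 6 → 1, so m(10) = 1.
  α_4 = 9: Horner steps 6 → 8, so m(9) = 8.
Codeword c = [7, 3, 1, 8] ∈ F_13^4.


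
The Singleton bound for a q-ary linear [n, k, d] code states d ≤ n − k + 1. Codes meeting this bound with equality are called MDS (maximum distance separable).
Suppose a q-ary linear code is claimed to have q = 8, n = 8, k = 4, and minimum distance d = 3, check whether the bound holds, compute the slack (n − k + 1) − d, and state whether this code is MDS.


Singleton RHS = n − k + 1 = 5, slack = 2, bound satisfied, not MDS.

Singleton bound: d ≤ n − k + 1.
Here n = 8, k = 4, so n − k + 1 = 5.
Given d = 3, check d ≤ 5: YES.
Slack = (n − k + 1) − d = 2.
The code is NOT MDS (slack = 2 > 0).
Description: the claimed parameters are [8, 4, 3]_8; such a code would be non-MDS.


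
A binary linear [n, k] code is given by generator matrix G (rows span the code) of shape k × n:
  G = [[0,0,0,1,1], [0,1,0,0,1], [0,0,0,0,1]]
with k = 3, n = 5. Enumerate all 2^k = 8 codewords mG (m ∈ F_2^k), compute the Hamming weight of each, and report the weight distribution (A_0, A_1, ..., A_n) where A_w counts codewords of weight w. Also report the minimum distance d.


Weight distribution: A_0 = 1, A_1 = 3, A_2 = 3, A_3 = 1. Minimum distance d = 1.

Enumerate all 2^3 = 8 messages m ∈ F_2^3.
For each, compute codeword c = mG in F_2^5, then tally its weight.
  m = 000 → c = 00000, weight = 0.
  m = 100 → c = 00011, weight = 2.
  m = 010 → c = 01001, weight = 2.
  m = 110 → c = 01010, weight = 2.
  m = 001 → c = 00001, weight = 1.
  m = 101 → c = 00010, weight = 1.
  m = 011 → c = 01000, weight = 1.
  m = 111 → c = 01011, weight = 3.
Tally weights:
  weight 0: 1 codewords.
  weight 1: 3 codewords.
  weight 2: 3 codewords.
  weight 3: 1 codewords.
Minimum distance d = smallest w > 0 with A_w > 0 = 1.
Sanity: Σ A_w = 8 = 2^3 = 8 ✓.


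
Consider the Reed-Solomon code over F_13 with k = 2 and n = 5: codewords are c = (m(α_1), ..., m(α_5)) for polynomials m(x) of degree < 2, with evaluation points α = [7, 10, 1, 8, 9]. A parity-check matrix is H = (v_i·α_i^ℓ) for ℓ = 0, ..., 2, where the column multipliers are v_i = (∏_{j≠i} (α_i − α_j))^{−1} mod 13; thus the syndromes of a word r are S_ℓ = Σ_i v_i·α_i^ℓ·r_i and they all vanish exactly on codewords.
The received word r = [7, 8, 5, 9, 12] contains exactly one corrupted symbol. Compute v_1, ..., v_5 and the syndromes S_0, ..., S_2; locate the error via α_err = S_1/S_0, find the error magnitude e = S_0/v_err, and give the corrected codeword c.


S = (6, 9, 7), error at position 4, error magnitude e = 6, c = [7, 8, 5, 3, 12].

Step 1: column multipliers v_i = (∏_{j≠i}(α_i − α_j))^{−1} mod 13.
  i = 1 (α = 7): (7−10)(7−1)(7−8)(7−9) = (−3)·6·(−1)·(−2) = −36 ≡ 3, so v_1 = 3^{−1} = 9 (mod 13).
  i = 2 (α = 10): (10−7)(10−1)(10−8)(10−9) = 3·9·2·1 = 54 ≡ 2, so v_2 = 2^{−1} = 7 (mod 13).
  i = 3 (α = 1): (1−7)(1−10)(1−8)(1−9) = (−6)·(−9)·(−7)·(−8) = 3024 ≡ 8, so v_3 = 8^{−1} = 5 (mod 13).
  i = 4 (α = 8): (8−7)(8−10)(8−1)(8−9) = 1·(−2)·7·(−1) = 14 ≡ 1, so v_4 = 1^{−1} = 1 (mod 13).
  i = 5 (α = 9): (9−7)(9−10)(9−1)(9−8) = 2·(−1)·8·1 = −16 ≡ 10, so v_5 = 10^{−1} = 4 (mod 13).
  v = [9, 7, 5, 1, 4].
Step 2: syndromes of r = [7, 8, 5, 9, 12] (all sums mod 13).
  S_0 = Σ v_i r_i = 9·7 + 7·8 + 5·5 + 1·9 + 4·12 = 201 ≡ 6.
  S_1 = Σ v_i α_i r_i = 9·7·7 + 7·10·8 + 5·1·5 + 1·8·9 + 4·9·12 = 1530 ≡ 9.
  α_i^2 mod 13 = [10, 9, 1, 12, 3].
  S_2 = Σ v_i α_i^2 r_i = 9·10·7 + 7·9·8 + 5·1·5 + 1·12·9 + 4·3·12 = 1411 ≡ 7.
  S = (6, 9, 7) ≠ 0, so r is not a codeword (an error is present).
Step 3: locate the error. For a single error e at position i, S_ℓ = v_i·e·α_i^ℓ, so α_err = S_1/S_0.
  S_0^{−1} = 6^{−1} = 11 (mod 13), so α_err = 9·11 = 99 ≡ 8 = α_4. Error position i = 4.
  Consistency check: S_2/S_1 = 7·3 = 21 ≡ 8 = α_err ✓ (single-error assumption holds).
Step 4: error magnitude e = S_0/v_4 = S_0·∏_{j≠4}(α_4 − α_j) = 6·1 = 6 ≡ 6 (mod 13).
Step 5: correct position 4: c_4 = r_4 − e = 9 − 6 ≡ 3 (mod 13). Hence c = [7, 8, 5, 3, 12].
  Check: interpolating c through the α_i gives m(x) = 9 + 9·x (degree < 2) with m(α_i) = c_i for every i, so c is indeed a codeword.


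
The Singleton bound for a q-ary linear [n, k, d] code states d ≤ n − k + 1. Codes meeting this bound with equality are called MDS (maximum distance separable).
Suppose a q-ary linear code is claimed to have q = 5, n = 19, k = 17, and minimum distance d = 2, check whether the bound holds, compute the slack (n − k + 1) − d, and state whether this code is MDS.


Singleton RHS = n − k + 1 = 3, slack = 1, bound satisfied, not MDS.

Singleton bound: d ≤ n − k + 1.
Here n = 19, k = 17, so n − k + 1 = 3.
Given d = 2, check d ≤ 3: YES.
Slack = (n − k + 1) − d = 1.
The code is NOT MDS (slack = 1 > 0).
Description: the claimed parameters are [19, 17, 2]_5; such a code would be non-MDS.


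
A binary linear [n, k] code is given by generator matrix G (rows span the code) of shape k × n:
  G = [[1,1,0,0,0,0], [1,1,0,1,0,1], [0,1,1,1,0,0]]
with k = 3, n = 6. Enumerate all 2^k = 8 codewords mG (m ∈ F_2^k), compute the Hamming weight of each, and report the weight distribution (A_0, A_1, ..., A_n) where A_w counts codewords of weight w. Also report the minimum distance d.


Weight distribution: A_0 = 1, A_2 = 2, A_3 = 4, A_4 = 1. Minimum distance d = 2.

Enumerate all 2^3 = 8 messages m ∈ F_2^3.
For each, compute codeword c = mG in F_2^6, then tally its weight.
  m = 000 → c = 000000, weight = 0.
  m = 100 → c = 110000, weight = 2.
  m = 010 → c = 110101, weight = 4.
  m = 110 → c = 000101, weight = 2.
  m = 001 → c = 011100, weight = 3.
  m = 101 → c = 101100, weight = 3.
  m = 011 → c = 101001, weight = 3.
  m = 111 → c = 011001, weight = 3.
Tally weights:
  weight 0: 1 codewords.
  weight 2: 2 codewords.
  weight 3: 4 codewords.
  weight 4: 1 codewords.
Minimum distance d = smallest w > 0 with A_w > 0 = 2.
Sanity: Σ A_w = 8 = 2^3 = 8 ✓.


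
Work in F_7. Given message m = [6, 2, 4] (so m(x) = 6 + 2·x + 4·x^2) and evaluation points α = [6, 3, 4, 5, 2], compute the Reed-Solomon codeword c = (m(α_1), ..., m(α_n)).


c = [1, 6, 1, 4, 5]

Message polynomial: m(x) = 6 + 2·x + 4·x^2 (mod 7).
For each evaluation point α_i, compute m(α_i) mod 7:
  α_1 = 6: Horner steps 4 → 5 → 1, so m(6) = 1.
  α_2 = 3: Horner steps 4 → 0 → 6, so m(3) = 6.
  α_3 = 4: Horner steps 4 → 4 → 1, so m(4) = 1.
  α_4 = 5: Horner steps 4 → 1 → 4, so m(5) = 4.
  α_5 = 2: Horner steps 4 → 3 → 5, so m(2) = 5.
Codeword c = [1, 6, 1, 4, 5] ∈ F_7^5.


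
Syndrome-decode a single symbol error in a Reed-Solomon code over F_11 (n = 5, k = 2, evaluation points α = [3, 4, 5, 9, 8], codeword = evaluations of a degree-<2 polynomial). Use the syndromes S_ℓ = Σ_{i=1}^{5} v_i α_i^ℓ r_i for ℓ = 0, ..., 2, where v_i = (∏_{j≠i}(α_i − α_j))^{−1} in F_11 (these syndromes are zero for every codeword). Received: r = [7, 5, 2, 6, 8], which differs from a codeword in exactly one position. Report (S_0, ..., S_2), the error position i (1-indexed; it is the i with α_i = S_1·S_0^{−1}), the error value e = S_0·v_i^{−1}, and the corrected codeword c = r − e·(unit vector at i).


S = (5, 3, 4), error at position 3, error magnitude e = 10, c = [7, 5, 3, 6, 8].

Step 1: column multipliers v_i = (∏_{j≠i}(α_i − α_j))^{−1} mod 11.
  i = 1 (α = 3): (3−4)(3−5)(3−9)(3−8) = (−1)·(−2)·(−6)·(−5) = 60 ≡ 5, so v_1 = 5^{−1} = 9 (mod 11).
  i = 2 (α = 4): (4−3)(4−5)(4−9)(4−8) = 1·(−1)·(−5)·(−4) = −20 ≡ 2, so v_2 = 2^{−1} = 6 (mod 11).
  i = 3 (α = 5): (5−3)(5−4)(5−9)(5−8) = 2·1·(−4)·(−3) = 24 ≡ 2, so v_3 = 2^{−1} = 6 (mod 11).
  i = 4 (α = 9): (9−3)(9−4)(9−5)(9−8) = 6·5·4·1 = 120 ≡ 10, so v_4 = 10^{−1} = 10 (mod 11).
  i = 5 (α = 8): (8−3)(8−4)(8−5)(8−9) = 5·4·3·(−1) = −60 ≡ 6, so v_5 = 6^{−1} = 2 (mod 11).
  v = [9, 6, 6, 10, 2].
Step 2: syndromes of r = [7, 5, 2, 6, 8] (all sums mod 11).
  S_0 = Σ v_i r_i = 9·7 + 6·5 + 6·2 + 10·6 + 2·8 = 181 ≡ 5.
  S_1 = Σ v_i α_i r_i = 9·3·7 + 6·4·5 + 6·5·2 + 10·9·6 + 2·8·8 = 1037 ≡ 3.
  α_i^2 mod 11 = [9, 5, 3, 4, 9].
  S_2 = Σ v_i α_i^2 r_i = 9·9·7 + 6·5·5 + 6·3·2 + 10·4·6 + 2·9·8 = 1137 ≡ 4.
  S = (5, 3, 4) ≠ 0, so r is not a codeword (an error is present).
Step 3: locate the error. For a single error e at position i, S_ℓ = v_i·e·α_i^ℓ, so α_err = S_1/S_0.
  S_0^{−1} = 5^{−1} = 9 (mod 11), so α_err = 3·9 = 27 ≡ 5 = α_3. Error position i = 3.
  Consistency check: S_2/S_1 = 4·4 = 16 ≡ 5 = α_err ✓ (single-error assumption holds).
Step 4: error magnitude e = S_0/v_3 = S_0·∏_{j≠3}(α_3 − α_j) = 5·2 = 10 ≡ 10 (mod 11).
Step 5: correct position 3: c_3 = r_3 − e = 2 − 10 ≡ 3 (mod 11). Hence c = [7, 5, 3, 6, 8].
  Check: interpolating c through the α_i gives m(x) = 2 + 9·x (degree < 2) with m(α_i) = c_i for every i, so c is indeed a codeword.


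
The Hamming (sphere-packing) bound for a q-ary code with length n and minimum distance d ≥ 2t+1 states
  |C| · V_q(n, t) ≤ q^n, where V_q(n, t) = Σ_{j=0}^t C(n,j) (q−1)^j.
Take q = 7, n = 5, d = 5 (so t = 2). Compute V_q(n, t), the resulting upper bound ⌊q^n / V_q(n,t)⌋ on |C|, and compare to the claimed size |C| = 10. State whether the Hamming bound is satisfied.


V_q(n, t) = 391, q^n = 16807, Hamming bound = 42, |C| = 10 ≤ bound (satisfied).

Step 1: Compute V_q(n, t) = Σ_{j=0}^2 C(n, j) (q−1)^j.
  j = 0: C(5,0)·(6)^0 = 1·1 = 1.
  j = 1: C(5,1)·(6)^1 = 5·6 = 30.
  j = 2: C(5,2)·(6)^2 = 10·36 = 360.
  V_q(n, t) = 1 + 30 + 360 = 391.
Step 2: q^n = 7^5 = 16807.
Step 3: Hamming bound ⌊q^n / V_q(n,t)⌋ = ⌊16807/391⌋ = 42.
Step 4: Compare |C| = 10 to 42: satisfied.
The claimed |C| lies below the Hamming bound.
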